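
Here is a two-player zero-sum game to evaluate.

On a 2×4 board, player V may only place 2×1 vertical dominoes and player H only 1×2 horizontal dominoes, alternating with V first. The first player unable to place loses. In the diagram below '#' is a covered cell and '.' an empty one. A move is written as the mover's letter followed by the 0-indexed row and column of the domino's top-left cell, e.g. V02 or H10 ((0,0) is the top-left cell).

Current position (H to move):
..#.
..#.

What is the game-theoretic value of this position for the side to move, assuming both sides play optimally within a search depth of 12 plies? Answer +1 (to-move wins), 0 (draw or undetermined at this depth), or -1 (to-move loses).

value(..#./..#., H) = +1

p1 H@[..#./..#.]: H00[###./..#.]+1* H10[..#./###.]+1
p2 V@[###./..#.]: V03[####/..##]-1*
p3 H@[####/..##]: H10[####/####]+1*
p4 V@[####/####] terminal -1; root [..#./..#.] d12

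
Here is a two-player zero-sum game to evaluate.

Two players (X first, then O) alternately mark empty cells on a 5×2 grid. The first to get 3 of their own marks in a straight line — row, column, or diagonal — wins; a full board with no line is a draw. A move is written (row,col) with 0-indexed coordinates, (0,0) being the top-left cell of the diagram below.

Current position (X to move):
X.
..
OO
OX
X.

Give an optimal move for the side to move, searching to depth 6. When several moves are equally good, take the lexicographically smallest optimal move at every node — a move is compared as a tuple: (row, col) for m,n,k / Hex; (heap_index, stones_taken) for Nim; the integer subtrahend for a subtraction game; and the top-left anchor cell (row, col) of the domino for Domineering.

X's best at [X./../OO/OX/X.]: (1,0)

ply 1, X at X./../OO/OX/X. | (0,1)=-1→XX/../OO/OX/X.; (1,0)=+0→X./X./OO/OX/X.*; (1,1)=-1→X./.X/OO/OX/X.; (4,1)=-1→X./../OO/OX/XX
ply 2, O at X./X./OO/OX/X. | (0,1)=+0→XO/X./OO/OX/X.*; (1,1)=+0→X./XO/OO/OX/X.; (4,1)=+0→X./X./OO/OX/XO
ply 3, X at XO/X./OO/OX/X. | (1,1)=+0→XO/XX/OO/OX/X.*; (4,1)=-1→XO/X./OO/OX/XX
ply 4, O at XO/XX/OO/OX/X. | (4,1)=+0→XO/XX/OO/OX/XO*
ply 5: XO/XX/OO/OX/XO is terminal +0 (X); from X./../OO/OX/X. depth 6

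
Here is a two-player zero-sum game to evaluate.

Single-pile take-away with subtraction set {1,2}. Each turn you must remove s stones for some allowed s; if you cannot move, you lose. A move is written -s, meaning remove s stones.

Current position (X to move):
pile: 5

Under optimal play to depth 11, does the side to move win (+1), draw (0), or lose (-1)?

value(5, X) = +1

[5] X move#1: -1:-1/4, -2:+1/3*
[3] O move#2: -1:-1/2*, -2:-1/1
[2] X move#3: -1:-1/1, -2:+1/0*
[0] end (terminal -1, O#4); searched 5 to 11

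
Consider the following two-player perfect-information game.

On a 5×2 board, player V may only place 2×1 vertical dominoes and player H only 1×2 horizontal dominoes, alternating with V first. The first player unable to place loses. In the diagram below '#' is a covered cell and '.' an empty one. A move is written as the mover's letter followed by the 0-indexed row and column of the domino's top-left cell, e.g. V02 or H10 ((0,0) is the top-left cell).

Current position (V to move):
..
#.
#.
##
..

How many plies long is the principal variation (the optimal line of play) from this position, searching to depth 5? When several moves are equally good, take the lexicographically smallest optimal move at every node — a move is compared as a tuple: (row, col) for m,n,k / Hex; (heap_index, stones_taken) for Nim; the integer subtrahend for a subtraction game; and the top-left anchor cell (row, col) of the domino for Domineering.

p1 V@[../#./#./##/..]: V01[.#/##/#./##/..]-1* V11[../##/##/##/..]-1
p2 H@[.#/##/#./##/..]: H40[.#/##/#./##/##]+1*
p3 V@[.#/##/#./##/##] terminal -1; root [../#./#./##/..] d5

PV length from [../#./#./##/..]: 2 plies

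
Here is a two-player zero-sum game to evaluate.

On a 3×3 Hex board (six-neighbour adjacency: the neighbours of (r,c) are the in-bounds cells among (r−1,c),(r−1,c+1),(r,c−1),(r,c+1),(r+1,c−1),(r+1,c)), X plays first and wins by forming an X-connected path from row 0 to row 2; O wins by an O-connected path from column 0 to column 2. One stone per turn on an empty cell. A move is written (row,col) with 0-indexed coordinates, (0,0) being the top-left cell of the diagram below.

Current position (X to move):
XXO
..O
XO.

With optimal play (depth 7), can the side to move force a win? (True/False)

[XXO/..O/XO.] X move#1: (1,0):+1/XXO/X.O/XO.*, (1,1):+1/XXO/.XO/XO., (2,2):+1/XXO/..O/XOX
[XXO/X.O/XO.] end (terminal -1, O#2); searched XXO/..O/XO. to 7

X winning at [XXO/..O/XO.]: True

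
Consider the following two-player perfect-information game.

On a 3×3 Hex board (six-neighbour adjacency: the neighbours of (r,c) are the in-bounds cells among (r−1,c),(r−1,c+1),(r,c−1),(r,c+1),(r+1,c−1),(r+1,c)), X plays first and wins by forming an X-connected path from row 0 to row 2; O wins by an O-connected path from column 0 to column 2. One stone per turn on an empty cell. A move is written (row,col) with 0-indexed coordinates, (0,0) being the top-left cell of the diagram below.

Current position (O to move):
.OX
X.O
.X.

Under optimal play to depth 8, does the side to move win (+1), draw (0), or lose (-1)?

value(.OX/X.O/.X., O) = +1

p1 O@[.OX/X.O/.X.]: (0,0)[OOX/X.O/.X.]-1 (1,1)[.OX/XOO/.X.]+1* (2,0)[.OX/X.O/OX.]-1 (2,2)[.OX/X.O/.XO]-1
p2 X@[.OX/XOO/.X.]: (0,0)[XOX/XOO/.X.]-1* (2,0)[.OX/XOO/XX.]-1 (2,2)[.OX/XOO/.XX]-1
p3 O@[XOX/XOO/.X.]: (2,0)[XOX/XOO/OX.]+1* (2,2)[XOX/XOO/.XO]-1
p4 X@[XOX/XOO/OX.] terminal -1; root [.OX/X.O/.X.] d8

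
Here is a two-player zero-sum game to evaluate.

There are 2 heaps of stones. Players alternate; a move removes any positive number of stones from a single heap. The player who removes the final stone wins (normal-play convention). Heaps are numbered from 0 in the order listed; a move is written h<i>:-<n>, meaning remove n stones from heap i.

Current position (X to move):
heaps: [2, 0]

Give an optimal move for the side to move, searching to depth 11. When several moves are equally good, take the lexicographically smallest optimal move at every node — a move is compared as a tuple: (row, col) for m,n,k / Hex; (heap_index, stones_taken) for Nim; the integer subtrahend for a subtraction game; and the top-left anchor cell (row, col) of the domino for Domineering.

X's best at [(2,0)]: h0:-2

p1 X@[(2,0)]: h0:-1[(1,0)]-1 h0:-2[(0,0)]+1*
p2 O@[(0,0)] terminal -1; root [(2,0)] d11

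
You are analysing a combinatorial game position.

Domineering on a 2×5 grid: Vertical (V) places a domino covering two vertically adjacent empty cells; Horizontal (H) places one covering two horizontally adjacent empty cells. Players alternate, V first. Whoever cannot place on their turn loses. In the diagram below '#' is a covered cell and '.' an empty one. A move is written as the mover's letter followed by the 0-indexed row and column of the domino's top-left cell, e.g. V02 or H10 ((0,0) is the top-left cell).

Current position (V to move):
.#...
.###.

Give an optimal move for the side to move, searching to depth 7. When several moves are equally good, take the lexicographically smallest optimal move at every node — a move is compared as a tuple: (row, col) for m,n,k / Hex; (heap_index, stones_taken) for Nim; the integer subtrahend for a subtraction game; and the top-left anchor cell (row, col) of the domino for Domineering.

V's best at [.#.../.###.]: V04

p1 V@[.#.../.###.]: V00[##.../####.]-1 V04[.#..#/.####]+1*
p2 H@[.#..#/.####]: H02[.####/.####]-1*
p3 V@[.####/.####]: V00[#####/#####]+1*
p4 H@[#####/#####] terminal -1; root [.#.../.###.] d7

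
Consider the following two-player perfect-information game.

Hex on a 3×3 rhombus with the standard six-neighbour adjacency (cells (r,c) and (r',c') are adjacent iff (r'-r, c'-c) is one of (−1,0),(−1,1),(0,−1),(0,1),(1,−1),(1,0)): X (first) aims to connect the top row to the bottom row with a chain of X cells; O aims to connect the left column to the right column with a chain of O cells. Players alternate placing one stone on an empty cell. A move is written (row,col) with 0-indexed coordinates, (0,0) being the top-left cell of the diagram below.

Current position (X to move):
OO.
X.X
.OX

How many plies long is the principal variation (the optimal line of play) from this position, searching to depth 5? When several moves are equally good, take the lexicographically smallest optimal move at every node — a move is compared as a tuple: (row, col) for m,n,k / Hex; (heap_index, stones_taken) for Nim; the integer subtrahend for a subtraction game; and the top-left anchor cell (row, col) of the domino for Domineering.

PV length from [OO./X.X/.OX]: 1 ply

p1 X@[OO./X.X/.OX]: (0,2)[OOX/X.X/.OX]+1* (1,1)[OO./XXX/.OX]-1 (2,0)[OO./X.X/XOX]-1
p2 O@[OOX/X.X/.OX] terminal -1; root [OO./X.X/.OX] d5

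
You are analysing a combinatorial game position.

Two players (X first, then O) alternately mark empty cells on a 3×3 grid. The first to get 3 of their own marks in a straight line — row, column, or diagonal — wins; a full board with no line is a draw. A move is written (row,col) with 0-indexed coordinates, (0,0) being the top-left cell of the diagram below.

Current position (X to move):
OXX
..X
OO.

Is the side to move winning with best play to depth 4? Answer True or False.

ply 1, X at OXX/..X/OO. | (1,0)=-1→OXX/X.X/OO.; (1,1)=-1→OXX/.XX/OO.; (2,2)=+1→OXX/..X/OOX*
ply 2: OXX/..X/OOX is terminal -1 (O); from OXX/..X/OO. depth 4

X winning at [OXX/..X/OO.]: True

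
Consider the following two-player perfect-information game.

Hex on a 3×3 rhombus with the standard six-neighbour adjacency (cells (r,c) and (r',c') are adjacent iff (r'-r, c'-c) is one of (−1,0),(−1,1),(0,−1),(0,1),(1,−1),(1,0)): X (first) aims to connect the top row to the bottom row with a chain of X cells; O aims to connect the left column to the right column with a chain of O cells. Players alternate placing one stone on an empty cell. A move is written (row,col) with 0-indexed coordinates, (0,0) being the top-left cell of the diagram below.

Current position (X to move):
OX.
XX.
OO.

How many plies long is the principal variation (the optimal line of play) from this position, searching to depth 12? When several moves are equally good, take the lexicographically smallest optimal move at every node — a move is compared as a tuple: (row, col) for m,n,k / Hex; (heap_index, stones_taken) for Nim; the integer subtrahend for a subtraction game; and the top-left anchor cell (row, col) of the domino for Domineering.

PV length from [OX./XX./OO.]: 2 plies

ply 1, X at OX./XX./OO. | (0,2)=-1→OXX/XX./OO.*; (1,2)=-1→OX./XXX/OO.; (2,2)=-1→OX./XX./OOX
ply 2, O at OXX/XX./OO. | (1,2)=+1→OXX/XXO/OO.*; (2,2)=+1→OXX/XX./OOO
ply 3: OXX/XXO/OO. is terminal -1 (X); from OX./XX./OO. depth 12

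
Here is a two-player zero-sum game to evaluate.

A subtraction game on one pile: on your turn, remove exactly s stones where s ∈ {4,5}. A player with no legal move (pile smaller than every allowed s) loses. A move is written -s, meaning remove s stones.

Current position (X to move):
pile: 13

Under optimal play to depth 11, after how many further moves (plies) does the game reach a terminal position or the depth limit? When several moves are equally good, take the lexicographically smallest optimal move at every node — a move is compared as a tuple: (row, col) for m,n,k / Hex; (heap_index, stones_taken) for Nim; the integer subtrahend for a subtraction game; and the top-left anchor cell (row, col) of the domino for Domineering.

ply 1, X at 13 | -4=+1→9*; -5=-1→8
ply 2, O at 9 | -4=-1→5*; -5=-1→4
ply 3, X at 5 | -4=+1→1*; -5=+1→0
ply 4: 1 is terminal -1 (O); from 13 depth 11

PV length from [13]: 3 plies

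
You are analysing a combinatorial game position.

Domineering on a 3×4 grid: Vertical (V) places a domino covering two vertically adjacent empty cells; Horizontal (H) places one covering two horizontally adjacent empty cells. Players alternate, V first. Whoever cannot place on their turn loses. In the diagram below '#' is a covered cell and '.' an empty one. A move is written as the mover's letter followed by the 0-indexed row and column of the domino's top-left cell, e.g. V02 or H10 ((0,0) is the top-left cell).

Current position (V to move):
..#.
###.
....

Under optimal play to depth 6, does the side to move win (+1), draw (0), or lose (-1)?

value(..#./###./...., V) = -1

[..#./###./....] V move#1: V03:-1/..##/####/....*, V13:-1/..#./####/...#
[..##/####/....] H move#2: H00:+1/####/####/....*, H20:+1/..##/####/##.., H21:+1/..##/####/.##., H22:+1/..##/####/..##
[####/####/....] end (terminal -1, V#3); searched ..#./###./.... to 6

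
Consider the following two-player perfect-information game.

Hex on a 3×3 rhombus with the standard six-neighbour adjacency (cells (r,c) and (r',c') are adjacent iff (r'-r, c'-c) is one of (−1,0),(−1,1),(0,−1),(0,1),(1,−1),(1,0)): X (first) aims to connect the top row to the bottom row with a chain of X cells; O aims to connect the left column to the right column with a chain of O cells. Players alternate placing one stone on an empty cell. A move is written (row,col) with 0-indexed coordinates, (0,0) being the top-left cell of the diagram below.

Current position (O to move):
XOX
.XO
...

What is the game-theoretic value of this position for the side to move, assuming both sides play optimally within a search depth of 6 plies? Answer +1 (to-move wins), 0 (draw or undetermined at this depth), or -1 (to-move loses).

value(XOX/.XO/..., O) = -1

[XOX/.XO/...] O move#1: (1,0):-1/XOX/OXO/...*, (2,0):-1/XOX/.XO/O.., (2,1):-1/XOX/.XO/.O., (2,2):-1/XOX/.XO/..O
[XOX/OXO/...] X move#2: (2,0):+1/XOX/OXO/X..*, (2,1):+1/XOX/OXO/.X., (2,2):+1/XOX/OXO/..X
[XOX/OXO/X..] end (terminal -1, O#3); searched XOX/.XO/... to 6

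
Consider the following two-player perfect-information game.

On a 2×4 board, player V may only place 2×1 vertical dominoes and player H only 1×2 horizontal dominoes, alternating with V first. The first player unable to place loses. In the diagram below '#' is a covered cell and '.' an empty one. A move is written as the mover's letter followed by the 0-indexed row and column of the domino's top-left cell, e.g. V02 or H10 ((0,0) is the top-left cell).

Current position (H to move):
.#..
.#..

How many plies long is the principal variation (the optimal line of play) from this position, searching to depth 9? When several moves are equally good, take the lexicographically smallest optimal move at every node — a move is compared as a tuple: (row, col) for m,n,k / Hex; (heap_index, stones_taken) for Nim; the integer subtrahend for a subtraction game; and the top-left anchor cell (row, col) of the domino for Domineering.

p1 H@[.#../.#..]: H02[.###/.#..]+1* H12[.#../.###]+1
p2 V@[.###/.#..]: V00[####/##..]-1*
p3 H@[####/##..]: H12[####/####]+1*
p4 V@[####/####] terminal -1; root [.#../.#..] d9

PV length from [.#../.#..]: 3 plies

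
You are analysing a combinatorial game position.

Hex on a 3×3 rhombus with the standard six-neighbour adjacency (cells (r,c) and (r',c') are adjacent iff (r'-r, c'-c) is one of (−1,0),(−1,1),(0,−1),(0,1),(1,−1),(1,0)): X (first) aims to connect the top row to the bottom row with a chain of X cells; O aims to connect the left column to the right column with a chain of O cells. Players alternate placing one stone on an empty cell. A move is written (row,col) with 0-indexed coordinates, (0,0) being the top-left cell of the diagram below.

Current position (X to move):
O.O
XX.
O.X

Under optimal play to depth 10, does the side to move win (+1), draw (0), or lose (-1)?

[O.O/XX./O.X] X move#1: (0,1):+1/OXO/XX./O.X*, (1,2):-1/O.O/XXX/O.X, (2,1):-1/O.O/XX./OXX
[OXO/XX./O.X] O move#2: (1,2):-1/OXO/XXO/O.X*, (2,1):-1/OXO/XX./OOX
[OXO/XXO/O.X] X move#3: (2,1):+1/OXO/XXO/OXX*
[OXO/XXO/OXX] end (terminal -1, O#4); searched O.O/XX./O.X to 10

value(O.O/XX./O.X, X) = +1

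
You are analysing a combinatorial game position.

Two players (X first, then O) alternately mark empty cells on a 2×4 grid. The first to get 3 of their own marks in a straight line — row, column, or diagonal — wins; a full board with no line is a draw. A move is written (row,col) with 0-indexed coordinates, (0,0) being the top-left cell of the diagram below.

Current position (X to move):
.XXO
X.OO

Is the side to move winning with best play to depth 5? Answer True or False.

ply 1, X at .XXO/X.OO | (0,0)=+1→XXXO/X.OO*; (1,1)=+0→.XXO/XXOO
ply 2: XXXO/X.OO is terminal -1 (O); from .XXO/X.OO depth 5

X winning at [.XXO/X.OO]: True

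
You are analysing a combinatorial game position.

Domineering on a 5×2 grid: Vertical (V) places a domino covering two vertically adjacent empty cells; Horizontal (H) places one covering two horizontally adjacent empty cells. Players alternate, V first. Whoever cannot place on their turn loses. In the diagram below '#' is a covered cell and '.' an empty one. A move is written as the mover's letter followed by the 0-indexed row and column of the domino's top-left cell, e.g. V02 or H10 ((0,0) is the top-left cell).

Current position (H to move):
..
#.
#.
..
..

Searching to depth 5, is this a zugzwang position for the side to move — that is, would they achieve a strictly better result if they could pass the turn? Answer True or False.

zugzwang(../#./#./../.., H) = False

[../#./#./../..] H move#1: H00:-1/##/#./#./../.., H30:+1/../#./#./##/..*, H40:+1/../#./#./../##
[../#./#./##/..] V move#2: V01:-1/.#/##/#./##/..*, V11:-1/../##/##/##/..
[.#/##/#./##/..] H move#3: H40:+1/.#/##/#./##/##*
[.#/##/#./##/##] end (terminal -1, V#4); searched ../#./#./../.. to 5
suppose H passes — search the same position with V to move:
pass> [../#./#./../..] V move#1: V01:-1/.#/##/#./../.., V11:-1/../##/##/../.., V21:+1/../#./##/.#/..*, V30:+1/../#./#./#./#., V31:+1/../#./#./.#/.#
pass> [../#./##/.#/..] H move#2: H00:-1/##/#./##/.#/..*, H40:-1/../#./##/.#/##
pass> [##/#./##/.#/..] V move#3: V30:+1/##/#./##/##/#.*
pass> [##/#./##/##/#.] end (terminal -1, H#4); searched ../#./#./../.. to 5
for H: play +1, pass -1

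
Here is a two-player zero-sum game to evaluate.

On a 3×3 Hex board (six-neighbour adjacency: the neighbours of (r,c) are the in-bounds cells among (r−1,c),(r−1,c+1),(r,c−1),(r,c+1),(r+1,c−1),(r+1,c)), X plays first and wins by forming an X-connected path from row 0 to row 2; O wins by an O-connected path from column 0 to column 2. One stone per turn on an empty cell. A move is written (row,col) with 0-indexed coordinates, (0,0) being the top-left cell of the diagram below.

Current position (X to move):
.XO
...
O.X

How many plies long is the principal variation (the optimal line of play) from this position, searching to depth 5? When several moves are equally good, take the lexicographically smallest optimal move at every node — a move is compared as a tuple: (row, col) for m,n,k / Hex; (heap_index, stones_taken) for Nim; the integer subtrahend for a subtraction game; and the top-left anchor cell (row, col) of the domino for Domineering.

p1 X@[.XO/.../O.X]: (0,0)[XXO/.../O.X]-1 (1,0)[.XO/X../O.X]-1 (1,1)[.XO/.X./O.X]+1* (1,2)[.XO/..X/O.X]-1 (2,1)[.XO/.../OXX]-1
p2 O@[.XO/.X./O.X]: (0,0)[OXO/.X./O.X]-1* (1,0)[.XO/OX./O.X]-1 (1,2)[.XO/.XO/O.X]-1 (2,1)[.XO/.X./OOX]-1
p3 X@[OXO/.X./O.X]: (1,0)[OXO/XX./O.X]+1* (1,2)[OXO/.XX/O.X]+1 (2,1)[OXO/.X./OXX]+1
p4 O@[OXO/XX./O.X]: (1,2)[OXO/XXO/O.X]-1* (2,1)[OXO/XX./OOX]-1
p5 X@[OXO/XXO/O.X]: (2,1)[OXO/XXO/OXX]+1*
p6 O@[OXO/XXO/OXX] terminal -1; root [.XO/.../O.X] d5

PV length from [.XO/.../O.X]: 5 plies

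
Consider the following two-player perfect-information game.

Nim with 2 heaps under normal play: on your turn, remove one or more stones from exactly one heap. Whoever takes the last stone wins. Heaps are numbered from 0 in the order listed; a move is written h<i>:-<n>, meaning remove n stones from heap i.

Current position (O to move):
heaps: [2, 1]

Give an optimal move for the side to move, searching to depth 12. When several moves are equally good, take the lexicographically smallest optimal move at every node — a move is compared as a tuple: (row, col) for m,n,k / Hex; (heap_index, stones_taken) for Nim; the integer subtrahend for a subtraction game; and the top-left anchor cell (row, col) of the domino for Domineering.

ply 1, O at (2,1) | h0:-1=+1→(1,1)*; h0:-2=-1→(0,1); h1:-1=-1→(2,0)
ply 2, X at (1,1) | h0:-1=-1→(0,1)*; h1:-1=-1→(1,0)
ply 3, O at (0,1) | h1:-1=+1→(0,0)*
ply 4: (0,0) is terminal -1 (X); from (2,1) depth 12

O's best at [(2,1)]: h0:-1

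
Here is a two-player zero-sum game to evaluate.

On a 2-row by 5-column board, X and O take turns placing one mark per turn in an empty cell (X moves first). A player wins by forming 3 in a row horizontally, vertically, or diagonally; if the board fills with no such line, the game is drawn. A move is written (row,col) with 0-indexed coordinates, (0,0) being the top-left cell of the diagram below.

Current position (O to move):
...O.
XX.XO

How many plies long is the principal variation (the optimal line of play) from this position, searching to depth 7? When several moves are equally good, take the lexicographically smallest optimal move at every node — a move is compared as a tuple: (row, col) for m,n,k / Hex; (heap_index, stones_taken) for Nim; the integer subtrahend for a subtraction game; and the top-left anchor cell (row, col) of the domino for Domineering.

PV length from [...O./XX.XO]: 5 plies

[...O./XX.XO] O move#1: (0,0):-1/O..O./XX.XO, (0,1):-1/.O.O./XX.XO, (0,2):-1/..OO./XX.XO, (0,4):-1/...OO/XX.XO, (1,2):+0/...O./XXOXO*
[...O./XXOXO] X move#2: (0,0):-1/X..O./XXOXO, (0,1):+0/.X.O./XXOXO*, (0,2):+0/..XO./XXOXO, (0,4):+0/...OX/XXOXO
[.X.O./XXOXO] O move#3: (0,0):+0/OX.O./XXOXO*, (0,2):+0/.XOO./XXOXO, (0,4):+0/.X.OO/XXOXO
[OX.O./XXOXO] X move#4: (0,2):+0/OXXO./XXOXO*, (0,4):+0/OX.OX/XXOXO
[OXXO./XXOXO] O move#5: (0,4):+0/OXXOO/XXOXO*
[OXXOO/XXOXO] end (terminal +0, X#6); searched ...O./XX.XO to 7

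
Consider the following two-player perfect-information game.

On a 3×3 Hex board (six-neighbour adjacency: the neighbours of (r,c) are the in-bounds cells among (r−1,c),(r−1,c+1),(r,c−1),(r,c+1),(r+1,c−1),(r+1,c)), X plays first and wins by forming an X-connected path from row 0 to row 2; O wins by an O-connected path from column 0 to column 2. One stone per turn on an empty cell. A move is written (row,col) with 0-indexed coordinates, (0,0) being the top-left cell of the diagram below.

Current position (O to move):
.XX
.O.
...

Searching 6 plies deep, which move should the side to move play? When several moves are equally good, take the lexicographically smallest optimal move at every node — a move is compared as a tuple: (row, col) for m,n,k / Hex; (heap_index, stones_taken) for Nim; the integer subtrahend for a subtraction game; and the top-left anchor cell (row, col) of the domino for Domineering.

ply 1, O at .XX/.O./... | (0,0)=-1→OXX/.O./...; (1,0)=-1→.XX/OO./...; (1,2)=+1→.XX/.OO/...*; (2,0)=-1→.XX/.O./O..; (2,1)=+1→.XX/.O./.O.; (2,2)=+1→.XX/.O./..O
ply 2, X at .XX/.OO/... | (0,0)=-1→XXX/.OO/...*; (1,0)=-1→.XX/XOO/...; (2,0)=-1→.XX/.OO/X..; (2,1)=-1→.XX/.OO/.X.; (2,2)=-1→.XX/.OO/..X
ply 3, O at XXX/.OO/... | (1,0)=+1→XXX/OOO/...*; (2,0)=+1→XXX/.OO/O..; (2,1)=+1→XXX/.OO/.O.; (2,2)=+1→XXX/.OO/..O
ply 4: XXX/OOO/... is terminal -1 (X); from .XX/.O./... depth 6

O's best at [.XX/.O./...]: (1,2)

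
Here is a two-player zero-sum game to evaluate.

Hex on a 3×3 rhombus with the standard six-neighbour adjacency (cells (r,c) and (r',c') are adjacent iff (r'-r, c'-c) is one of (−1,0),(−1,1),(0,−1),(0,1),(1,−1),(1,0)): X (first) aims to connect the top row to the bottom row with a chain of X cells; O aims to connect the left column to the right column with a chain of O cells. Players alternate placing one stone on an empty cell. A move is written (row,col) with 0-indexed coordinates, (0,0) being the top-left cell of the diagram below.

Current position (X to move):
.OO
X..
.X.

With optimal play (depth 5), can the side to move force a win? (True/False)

p1 X@[.OO/X../.X.]: (0,0)[XOO/X../.X.]+1* (1,1)[.OO/XX./.X.]-1 (1,2)[.OO/X.X/.X.]-1 (2,0)[.OO/X../XX.]-1 (2,2)[.OO/X../.XX]-1
p2 O@[XOO/X../.X.]: (1,1)[XOO/XO./.X.]-1* (1,2)[XOO/X.O/.X.]-1 (2,0)[XOO/X../OX.]-1 (2,2)[XOO/X../.XO]-1
p3 X@[XOO/XO./.X.]: (1,2)[XOO/XOX/.X.]-1 (2,0)[XOO/XO./XX.]+1* (2,2)[XOO/XO./.XX]-1
p4 O@[XOO/XO./XX.] terminal -1; root [.OO/X../.X.] d5

X winning at [.OO/X../.X.]: True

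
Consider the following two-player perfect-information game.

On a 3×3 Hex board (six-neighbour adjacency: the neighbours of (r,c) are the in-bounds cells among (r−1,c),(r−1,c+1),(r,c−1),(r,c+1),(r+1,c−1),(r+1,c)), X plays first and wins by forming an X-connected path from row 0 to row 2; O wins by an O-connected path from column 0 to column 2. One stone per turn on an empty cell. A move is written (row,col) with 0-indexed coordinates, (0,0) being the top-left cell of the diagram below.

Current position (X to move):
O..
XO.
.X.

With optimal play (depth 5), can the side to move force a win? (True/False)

X winning at [O../XO./.X.]: False

[O../XO./.X.] X move#1: (0,1):-1/OX./XO./.X.*, (0,2):-1/O.X/XO./.X., (1,2):-1/O../XOX/.X., (2,0):-1/O../XO./XX., (2,2):-1/O../XO./.XX
[OX./XO./.X.] O move#2: (0,2):-1/OXO/XO./.X., (1,2):-1/OX./XOO/.X., (2,0):+1/OX./XO./OX.*, (2,2):-1/OX./XO./.XO
[OX./XO./OX.] X move#3: (0,2):-1/OXX/XO./OX.*, (1,2):-1/OX./XOX/OX., (2,2):-1/OX./XO./OXX
[OXX/XO./OX.] O move#4: (1,2):+1/OXX/XOO/OX.*, (2,2):-1/OXX/XO./OXO
[OXX/XOO/OX.] end (terminal -1, X#5); searched O../XO./.X. to 5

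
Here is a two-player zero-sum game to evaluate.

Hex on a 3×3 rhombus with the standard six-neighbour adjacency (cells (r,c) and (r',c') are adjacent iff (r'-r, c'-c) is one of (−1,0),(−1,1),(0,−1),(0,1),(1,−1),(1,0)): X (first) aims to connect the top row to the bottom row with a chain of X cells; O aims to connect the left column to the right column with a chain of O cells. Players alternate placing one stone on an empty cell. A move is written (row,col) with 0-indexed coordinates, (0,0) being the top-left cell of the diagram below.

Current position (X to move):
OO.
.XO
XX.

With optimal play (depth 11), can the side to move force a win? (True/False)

p1 X@[OO./.XO/XX.]: (0,2)[OOX/.XO/XX.]+1* (1,0)[OO./XXO/XX.]-1 (2,2)[OO./.XO/XXX]-1
p2 O@[OOX/.XO/XX.] terminal -1; root [OO./.XO/XX.] d11

X winning at [OO./.XO/XX.]: True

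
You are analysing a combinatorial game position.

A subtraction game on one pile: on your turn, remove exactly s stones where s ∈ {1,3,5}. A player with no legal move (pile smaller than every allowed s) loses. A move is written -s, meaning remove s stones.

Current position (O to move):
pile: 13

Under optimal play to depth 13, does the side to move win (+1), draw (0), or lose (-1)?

value(13, O) = +1

[13] O move#1: -1:+1/12*, -3:+1/10, -5:+1/8
[12] X move#2: -1:-1/11*, -3:-1/9, -5:-1/7
[11] O move#3: -1:+1/10*, -3:+1/8, -5:+1/6
[10] X move#4: -1:-1/9*, -3:-1/7, -5:-1/5
[9] O move#5: -1:+1/8*, -3:+1/6, -5:+1/4
[8] X move#6: -1:-1/7*, -3:-1/5, -5:-1/3
[7] O move#7: -1:+1/6*, -3:+1/4, -5:+1/2
[6] X move#8: -1:-1/5*, -3:-1/3, -5:-1/1
[5] O move#9: -1:+1/4*, -3:+1/2, -5:+1/0
[4] X move#10: -1:-1/3*, -3:-1/1
[3] O move#11: -1:+1/2*, -3:+1/0
[2] X move#12: -1:-1/1*
[1] O move#13: -1:+1/0*
[0] end (terminal -1, X#14); searched 13 to 13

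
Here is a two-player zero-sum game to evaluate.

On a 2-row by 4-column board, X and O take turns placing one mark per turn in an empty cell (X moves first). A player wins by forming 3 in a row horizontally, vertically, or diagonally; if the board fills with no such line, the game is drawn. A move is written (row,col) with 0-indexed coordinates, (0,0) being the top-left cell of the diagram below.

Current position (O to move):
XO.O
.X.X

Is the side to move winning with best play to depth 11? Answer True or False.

ply 1, O at XO.O/.X.X | (0,2)=+1→XOOO/.X.X*; (1,0)=-1→XO.O/OX.X; (1,2)=+0→XO.O/.XOX
ply 2: XOOO/.X.X is terminal -1 (X); from XO.O/.X.X depth 11

O winning at [XO.O/.X.X]: True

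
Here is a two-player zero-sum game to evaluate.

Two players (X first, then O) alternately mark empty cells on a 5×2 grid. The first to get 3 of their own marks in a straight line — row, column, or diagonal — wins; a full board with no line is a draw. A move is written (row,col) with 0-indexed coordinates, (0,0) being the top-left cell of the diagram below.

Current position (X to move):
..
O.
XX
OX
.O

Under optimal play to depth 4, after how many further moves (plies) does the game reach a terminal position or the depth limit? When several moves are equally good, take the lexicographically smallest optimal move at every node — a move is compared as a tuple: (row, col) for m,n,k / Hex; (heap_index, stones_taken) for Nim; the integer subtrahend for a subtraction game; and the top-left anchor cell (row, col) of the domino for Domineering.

[../O./XX/OX/.O] X move#1: (0,0):+0/X./O./XX/OX/.O, (0,1):+0/.X/O./XX/OX/.O, (1,1):+1/../OX/XX/OX/.O*, (4,0):+0/../O./XX/OX/XO
[../OX/XX/OX/.O] end (terminal -1, O#2); searched ../O./XX/OX/.O to 4

PV length from [../O./XX/OX/.O]: 1 ply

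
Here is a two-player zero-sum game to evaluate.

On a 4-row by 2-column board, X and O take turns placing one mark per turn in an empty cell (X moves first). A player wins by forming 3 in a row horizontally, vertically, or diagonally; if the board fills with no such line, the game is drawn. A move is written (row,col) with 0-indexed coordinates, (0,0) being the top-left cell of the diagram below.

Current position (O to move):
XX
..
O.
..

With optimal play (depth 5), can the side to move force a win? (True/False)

O winning at [XX/../O./..]: False

[XX/../O./..] O move#1: (1,0):+0/XX/O./O./..*, (1,1):+0/XX/.O/O./.., (2,1):+0/XX/../OO/.., (3,0):+0/XX/../O./O., (3,1):+0/XX/../O./.O
[XX/O./O./..] X move#2: (1,1):-1/XX/OX/O./.., (2,1):-1/XX/O./OX/.., (3,0):+0/XX/O./O./X.*, (3,1):-1/XX/O./O./.X
[XX/O./O./X.] O move#3: (1,1):+0/XX/OO/O./X.*, (2,1):+0/XX/O./OO/X., (3,1):+0/XX/O./O./XO
[XX/OO/O./X.] X move#4: (2,1):+0/XX/OO/OX/X.*, (3,1):+0/XX/OO/O./XX
[XX/OO/OX/X.] O move#5: (3,1):+0/XX/OO/OX/XO*
[XX/OO/OX/XO] end (terminal +0, X#6); searched XX/../O./.. to 5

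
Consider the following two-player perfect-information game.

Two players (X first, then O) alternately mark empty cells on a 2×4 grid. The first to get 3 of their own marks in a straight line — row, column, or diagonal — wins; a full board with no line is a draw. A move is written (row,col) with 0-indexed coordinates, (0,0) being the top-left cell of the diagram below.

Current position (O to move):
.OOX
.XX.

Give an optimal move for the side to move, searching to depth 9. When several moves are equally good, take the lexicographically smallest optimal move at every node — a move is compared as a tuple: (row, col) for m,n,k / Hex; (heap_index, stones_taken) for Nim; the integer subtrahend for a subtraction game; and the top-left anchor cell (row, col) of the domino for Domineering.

O's best at [.OOX/.XX.]: (0,0)

[.OOX/.XX.] O move#1: (0,0):+1/OOOX/.XX.*, (1,0):-1/.OOX/OXX., (1,3):-1/.OOX/.XXO
[OOOX/.XX.] end (terminal -1, X#2); searched .OOX/.XX. to 9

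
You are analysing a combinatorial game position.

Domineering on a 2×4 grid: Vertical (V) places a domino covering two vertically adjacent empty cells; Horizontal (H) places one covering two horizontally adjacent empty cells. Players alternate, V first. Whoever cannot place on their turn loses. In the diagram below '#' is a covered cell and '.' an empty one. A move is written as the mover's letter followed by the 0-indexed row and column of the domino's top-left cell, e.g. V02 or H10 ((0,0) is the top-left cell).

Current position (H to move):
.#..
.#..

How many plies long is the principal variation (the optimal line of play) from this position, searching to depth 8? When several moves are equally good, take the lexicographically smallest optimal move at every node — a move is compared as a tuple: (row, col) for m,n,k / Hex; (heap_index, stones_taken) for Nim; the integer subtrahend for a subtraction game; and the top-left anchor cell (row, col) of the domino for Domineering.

PV length from [.#../.#..]: 3 plies

[.#../.#..] H move#1: H02:+1/.###/.#..*, H12:+1/.#../.###
[.###/.#..] V move#2: V00:-1/####/##..*
[####/##..] H move#3: H12:+1/####/####*
[####/####] end (terminal -1, V#4); searched .#../.#.. to 8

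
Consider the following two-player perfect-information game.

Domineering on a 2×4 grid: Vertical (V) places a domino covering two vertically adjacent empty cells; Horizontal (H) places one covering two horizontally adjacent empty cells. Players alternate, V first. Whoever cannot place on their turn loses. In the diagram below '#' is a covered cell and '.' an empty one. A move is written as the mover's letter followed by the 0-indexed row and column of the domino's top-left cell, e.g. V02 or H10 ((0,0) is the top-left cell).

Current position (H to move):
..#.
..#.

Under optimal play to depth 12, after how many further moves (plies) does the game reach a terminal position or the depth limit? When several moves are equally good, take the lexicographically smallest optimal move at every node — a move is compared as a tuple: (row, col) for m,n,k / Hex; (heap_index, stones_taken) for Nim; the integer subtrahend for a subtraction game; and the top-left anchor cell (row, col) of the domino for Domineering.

PV length from [..#./..#.]: 3 plies

ply 1, H at ..#./..#. | H00=+1→###./..#.*; H10=+1→..#./###.
ply 2, V at ###./..#. | V03=-1→####/..##*
ply 3, H at ####/..## | H10=+1→####/####*
ply 4: ####/#### is terminal -1 (V); from ..#./..#. depth 12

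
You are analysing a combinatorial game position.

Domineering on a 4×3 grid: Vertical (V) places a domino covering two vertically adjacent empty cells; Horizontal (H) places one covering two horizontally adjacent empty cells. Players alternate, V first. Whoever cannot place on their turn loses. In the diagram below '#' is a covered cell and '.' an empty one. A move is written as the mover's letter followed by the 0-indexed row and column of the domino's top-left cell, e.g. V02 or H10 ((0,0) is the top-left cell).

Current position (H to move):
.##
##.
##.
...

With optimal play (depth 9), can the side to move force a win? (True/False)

p1 H@[.##/##./##./...]: H30[.##/##./##./##.]-1* H31[.##/##./##./.##]-1
p2 V@[.##/##./##./##.]: V12[.##/###/###/##.]+1* V22[.##/##./###/###]+1
p3 H@[.##/###/###/##.] terminal -1; root [.##/##./##./...] d9

H winning at [.##/##./##./...]: False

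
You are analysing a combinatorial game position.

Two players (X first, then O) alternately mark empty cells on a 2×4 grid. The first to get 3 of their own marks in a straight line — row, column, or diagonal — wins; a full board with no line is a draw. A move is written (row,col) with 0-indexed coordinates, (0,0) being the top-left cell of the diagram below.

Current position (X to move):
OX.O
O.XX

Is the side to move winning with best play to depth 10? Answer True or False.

X winning at [OX.O/O.XX]: True

[OX.O/O.XX] X move#1: (0,2):+0/OXXO/O.XX, (1,1):+1/OX.O/OXXX*
[OX.O/OXXX] end (terminal -1, O#2); searched OX.O/O.XX to 10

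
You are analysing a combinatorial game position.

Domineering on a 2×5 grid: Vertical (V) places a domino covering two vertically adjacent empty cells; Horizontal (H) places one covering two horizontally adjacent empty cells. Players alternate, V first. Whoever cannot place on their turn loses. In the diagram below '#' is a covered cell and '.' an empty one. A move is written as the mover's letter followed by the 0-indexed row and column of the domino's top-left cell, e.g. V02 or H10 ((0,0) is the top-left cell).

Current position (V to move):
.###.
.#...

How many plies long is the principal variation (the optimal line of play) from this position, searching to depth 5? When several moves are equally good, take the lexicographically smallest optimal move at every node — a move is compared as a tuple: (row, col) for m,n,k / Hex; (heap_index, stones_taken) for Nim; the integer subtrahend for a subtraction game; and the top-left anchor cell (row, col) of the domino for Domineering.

[.###./.#...] V move#1: V00:-1/####./##..., V04:+1/.####/.#..#*
[.####/.#..#] H move#2: H12:-1/.####/.####*
[.####/.####] V move#3: V00:+1/#####/#####*
[#####/#####] end (terminal -1, H#4); searched .###./.#... to 5

PV length from [.###./.#...]: 3 plies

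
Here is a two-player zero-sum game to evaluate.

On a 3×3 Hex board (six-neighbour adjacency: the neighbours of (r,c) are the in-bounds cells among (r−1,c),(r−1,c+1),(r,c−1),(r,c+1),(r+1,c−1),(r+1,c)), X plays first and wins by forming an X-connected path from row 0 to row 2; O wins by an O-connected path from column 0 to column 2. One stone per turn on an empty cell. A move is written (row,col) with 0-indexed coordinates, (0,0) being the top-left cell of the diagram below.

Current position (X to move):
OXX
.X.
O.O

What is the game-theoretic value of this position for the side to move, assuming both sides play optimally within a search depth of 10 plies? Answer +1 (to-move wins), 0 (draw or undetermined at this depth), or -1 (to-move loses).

value(OXX/.X./O.O, X) = +1

p1 X@[OXX/.X./O.O]: (1,0)[OXX/XX./O.O]-1 (1,2)[OXX/.XX/O.O]-1 (2,1)[OXX/.X./OXO]+1*
p2 O@[OXX/.X./OXO] terminal -1; root [OXX/.X./O.O] d10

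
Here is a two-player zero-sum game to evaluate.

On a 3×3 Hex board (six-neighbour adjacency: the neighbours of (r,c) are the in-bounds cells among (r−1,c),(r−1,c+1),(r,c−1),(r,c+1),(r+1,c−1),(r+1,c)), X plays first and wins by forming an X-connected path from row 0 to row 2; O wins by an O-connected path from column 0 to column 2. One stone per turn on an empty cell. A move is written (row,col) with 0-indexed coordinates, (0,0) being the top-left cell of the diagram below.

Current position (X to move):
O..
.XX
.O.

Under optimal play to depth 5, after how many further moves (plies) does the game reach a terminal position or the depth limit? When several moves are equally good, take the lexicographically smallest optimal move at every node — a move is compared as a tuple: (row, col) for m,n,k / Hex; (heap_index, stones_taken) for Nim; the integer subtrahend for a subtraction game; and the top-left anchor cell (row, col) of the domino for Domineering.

PV length from [O../.XX/.O.]: 5 plies

p1 X@[O../.XX/.O.]: (0,1)[OX./.XX/.O.]+1* (0,2)[O.X/.XX/.O.]+1 (1,0)[O../XXX/.O.]+1 (2,0)[O../.XX/XO.]+1 (2,2)[O../.XX/.OX]+1
p2 O@[OX./.XX/.O.]: (0,2)[OXO/.XX/.O.]-1* (1,0)[OX./OXX/.O.]-1 (2,0)[OX./.XX/OO.]-1 (2,2)[OX./.XX/.OO]-1
p3 X@[OXO/.XX/.O.]: (1,0)[OXO/XXX/.O.]+1* (2,0)[OXO/.XX/XO.]+1 (2,2)[OXO/.XX/.OX]+1
p4 O@[OXO/XXX/.O.]: (2,0)[OXO/XXX/OO.]-1* (2,2)[OXO/XXX/.OO]-1
p5 X@[OXO/XXX/OO.]: (2,2)[OXO/XXX/OOX]+1*
p6 O@[OXO/XXX/OOX] terminal -1; root [O../.XX/.O.] d5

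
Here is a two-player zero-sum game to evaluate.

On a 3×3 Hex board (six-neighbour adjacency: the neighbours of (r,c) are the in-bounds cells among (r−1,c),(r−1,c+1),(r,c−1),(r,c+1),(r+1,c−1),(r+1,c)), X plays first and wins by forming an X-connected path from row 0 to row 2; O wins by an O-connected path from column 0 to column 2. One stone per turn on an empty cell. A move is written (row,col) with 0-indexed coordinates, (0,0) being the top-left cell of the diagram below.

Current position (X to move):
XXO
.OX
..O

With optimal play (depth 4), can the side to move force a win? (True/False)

[XXO/.OX/..O] X move#1: (1,0):-1/XXO/XOX/..O*, (2,0):-1/XXO/.OX/X.O, (2,1):-1/XXO/.OX/.XO
[XXO/XOX/..O] O move#2: (2,0):+1/XXO/XOX/O.O*, (2,1):-1/XXO/XOX/.OO
[XXO/XOX/O.O] end (terminal -1, X#3); searched XXO/.OX/..O to 4

X winning at [XXO/.OX/..O]: False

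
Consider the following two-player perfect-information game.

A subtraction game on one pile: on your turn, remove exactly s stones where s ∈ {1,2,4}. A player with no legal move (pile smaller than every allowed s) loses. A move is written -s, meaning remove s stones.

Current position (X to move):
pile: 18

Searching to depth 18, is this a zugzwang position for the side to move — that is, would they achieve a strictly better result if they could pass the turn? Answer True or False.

zugzwang(18, X) = True

[18] X move#1: -1:-1/17*, -2:-1/16, -4:-1/14
[17] O move#2: -1:-1/16, -2:+1/15*, -4:-1/13
[15] X move#3: -1:-1/14*, -2:-1/13, -4:-1/11
[14] O move#4: -1:-1/13, -2:+1/12*, -4:-1/10
[12] X move#5: -1:-1/11*, -2:-1/10, -4:-1/8
[11] O move#6: -1:-1/10, -2:+1/9*, -4:-1/7
[9] X move#7: -1:-1/8*, -2:-1/7, -4:-1/5
[8] O move#8: -1:-1/7, -2:+1/6*, -4:-1/4
[6] X move#9: -1:-1/5*, -2:-1/4, -4:-1/2
[5] O move#10: -1:-1/4, -2:+1/3*, -4:-1/1
[3] X move#11: -1:-1/2*, -2:-1/1
[2] O move#12: -1:-1/1, -2:+1/0*
[0] end (terminal -1, X#13); searched 18 to 18
suppose X passes — search the same position with O to move:
pass> [18] O move#1: -1:-1/17*, -2:-1/16, -4:-1/14
pass> [17] X move#2: -1:-1/16, -2:+1/15*, -4:-1/13
pass> [15] O move#3: -1:-1/14*, -2:-1/13, -4:-1/11
pass> [14] X move#4: -1:-1/13, -2:+1/12*, -4:-1/10
pass> [12] O move#5: -1:-1/11*, -2:-1/10, -4:-1/8
pass> [11] X move#6: -1:-1/10, -2:+1/9*, -4:-1/7
pass> [9] O move#7: -1:-1/8*, -2:-1/7, -4:-1/5
pass> [8] X move#8: -1:-1/7, -2:+1/6*, -4:-1/4
pass> [6] O move#9: -1:-1/5*, -2:-1/4, -4:-1/2
pass> [5] X move#10: -1:-1/4, -2:+1/3*, -4:-1/1
pass> [3] O move#11: -1:-1/2*, -2:-1/1
pass> [2] X move#12: -1:-1/1, -2:+1/0*
pass> [0] end (terminal -1, O#13); searched 18 to 18
for X: play -1, pass +1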